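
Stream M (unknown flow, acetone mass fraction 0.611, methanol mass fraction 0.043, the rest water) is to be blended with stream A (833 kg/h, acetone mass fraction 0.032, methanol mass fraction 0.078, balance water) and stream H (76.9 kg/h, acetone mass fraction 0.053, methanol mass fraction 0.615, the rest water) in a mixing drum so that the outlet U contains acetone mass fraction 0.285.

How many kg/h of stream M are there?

701.2 kg/h

Let M be the unknown flow. Total out = 909.9 + M.
acetone balance: 30.732 + 0.611·M = 0.285·(909.9 + M)
(0.611 − 0.285)·M = 0.285×909.9 − 30.732 = 228.59
M = 228.59 / 0.326 = 701.2 kg/h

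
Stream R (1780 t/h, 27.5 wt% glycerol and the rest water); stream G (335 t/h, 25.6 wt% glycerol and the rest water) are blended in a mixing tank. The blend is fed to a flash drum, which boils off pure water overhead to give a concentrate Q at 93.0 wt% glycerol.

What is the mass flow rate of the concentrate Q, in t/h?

glycerol entering = 1780×0.275 + 335×0.256 = 575.26 t/h.
All glycerol reports to Q, so Q = 575.26/0.930 = 618.56 t/h.

618.6 t/h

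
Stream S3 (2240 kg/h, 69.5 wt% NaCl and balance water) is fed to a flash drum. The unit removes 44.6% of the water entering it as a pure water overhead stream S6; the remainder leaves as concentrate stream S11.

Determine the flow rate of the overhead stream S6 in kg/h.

304.7 kg/h

water entering = 2240×0.305 = 683.2 kg/h; overhead removed = 0.446×683.2 = 304.71 kg/h.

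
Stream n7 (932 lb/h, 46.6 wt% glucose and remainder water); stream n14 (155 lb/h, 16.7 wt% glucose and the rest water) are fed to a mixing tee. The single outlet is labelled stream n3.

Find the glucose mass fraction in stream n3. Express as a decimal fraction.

Total flow out = 932 + 155 = 1087 lb/h.
glucose in = 932×0.466 + 155×0.167 = 460.2 lb/h.
glucose mass fraction in n3 = 460.2/1087 = 0.4234.

0.4234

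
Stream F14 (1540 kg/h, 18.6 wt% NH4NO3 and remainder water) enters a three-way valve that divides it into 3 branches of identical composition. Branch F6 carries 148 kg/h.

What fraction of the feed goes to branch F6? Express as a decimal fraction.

0.096

Fraction to F6 = 148/1540 = 0.0961.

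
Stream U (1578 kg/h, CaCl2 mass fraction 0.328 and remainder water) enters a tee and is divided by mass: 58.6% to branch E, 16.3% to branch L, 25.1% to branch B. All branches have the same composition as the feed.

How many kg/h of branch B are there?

Branch B flow = 0.251×1578 = 396.08 kg/h.

396.1 kg/h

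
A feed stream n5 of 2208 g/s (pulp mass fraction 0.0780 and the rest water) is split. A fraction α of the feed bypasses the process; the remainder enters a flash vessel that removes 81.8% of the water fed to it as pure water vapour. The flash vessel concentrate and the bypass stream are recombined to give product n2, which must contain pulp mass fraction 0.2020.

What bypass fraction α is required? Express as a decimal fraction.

All 2208×0.078 = 172.22 g/s of pulp reaches n2, so n2 = 172.22/0.202 = 852.59 g/s and vapour = 1355.4 g/s.
The evaporator receives (1−α)·2208 of feed at 0.922 water and removes 0.818 of that water:
0.818×0.922×(1−α)×2208 = 1355.4
(1−α) = 1355.4/1665.3 = 0.8139;  α = 0.1861.

0.186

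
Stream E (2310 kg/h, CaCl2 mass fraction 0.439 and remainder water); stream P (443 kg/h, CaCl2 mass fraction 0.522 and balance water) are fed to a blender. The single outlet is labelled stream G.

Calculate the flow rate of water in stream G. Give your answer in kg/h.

water out = water in = 2310×0.561 + 443×0.478 = 1507.7 kg/h.

1508 kg/h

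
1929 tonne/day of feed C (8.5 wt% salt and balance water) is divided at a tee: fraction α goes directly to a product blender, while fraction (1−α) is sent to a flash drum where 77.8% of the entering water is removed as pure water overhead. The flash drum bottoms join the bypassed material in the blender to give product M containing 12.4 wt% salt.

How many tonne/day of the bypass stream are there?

1077 tonne/day

All 1929×0.085 = 163.97 tonne/day of salt reaches M, so M = 163.97/0.124 = 1322.3 tonne/day and vapour = 606.7 tonne/day.
The evaporator receives (1−α)·1929 of feed at 0.915 water and removes 0.778 of that water:
0.778×0.915×(1−α)×1929 = 606.7
(1−α) = 606.7/1373.2 = 0.4418;  α = 0.5582.
Bypass flow = 0.5582×1929 = 1076.7 tonne/day.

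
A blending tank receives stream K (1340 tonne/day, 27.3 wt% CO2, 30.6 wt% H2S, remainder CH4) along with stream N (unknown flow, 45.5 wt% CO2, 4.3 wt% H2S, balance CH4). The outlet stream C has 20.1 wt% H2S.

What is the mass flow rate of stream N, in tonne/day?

890.5 tonne/day

Let N be the unknown flow. Total out = 1340 + N.
H2S balance: 410.04 + 0.043·N = 0.201·(1340 + N)
(0.043 − 0.201)·N = 0.201×1340 − 410.04 = -140.7
N = -140.7 / -0.158 = 890.51 tonne/day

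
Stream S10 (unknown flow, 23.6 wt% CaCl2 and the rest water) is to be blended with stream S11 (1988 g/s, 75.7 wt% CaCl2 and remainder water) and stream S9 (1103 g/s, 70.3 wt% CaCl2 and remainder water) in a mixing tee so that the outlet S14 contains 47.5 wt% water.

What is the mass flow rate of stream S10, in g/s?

2275 g/s

Let S10 be the unknown flow. Total out = 3091 + S10.
water balance: 810.67 + 0.764·S10 = 0.475·(3091 + S10)
(0.764 − 0.475)·S10 = 0.475×3091 − 810.67 = 657.55
S10 = 657.55 / 0.289 = 2275.3 g/s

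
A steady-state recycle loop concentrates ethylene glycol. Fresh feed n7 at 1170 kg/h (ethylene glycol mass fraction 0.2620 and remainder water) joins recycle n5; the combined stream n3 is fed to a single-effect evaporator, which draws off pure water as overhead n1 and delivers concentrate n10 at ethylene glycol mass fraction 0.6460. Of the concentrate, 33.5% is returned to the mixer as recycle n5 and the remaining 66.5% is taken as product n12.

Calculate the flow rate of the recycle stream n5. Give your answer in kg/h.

Overall ethylene glycol balance (none leaves overhead): ethylene glycol in fresh feed = ethylene glycol in product, i.e. 1170×0.262 = (1−0.335)·n10·0.646.
n10 = 306.54/(0.646×0.665) = 713.56 kg/h.
Recycle n5 = 0.335×713.56 = 239.04 kg/h.

239 kg/h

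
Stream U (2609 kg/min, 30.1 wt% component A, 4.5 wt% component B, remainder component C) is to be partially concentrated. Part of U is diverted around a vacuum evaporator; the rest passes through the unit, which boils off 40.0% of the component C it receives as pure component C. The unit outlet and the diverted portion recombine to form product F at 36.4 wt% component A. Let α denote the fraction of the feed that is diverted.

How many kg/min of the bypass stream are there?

All 2609×0.301 = 785.31 kg/min of component A reaches F, so F = 785.31/0.364 = 2157.4 kg/min and vapour = 451.56 kg/min.
The evaporator receives (1−α)·2609 of feed at 0.654 component C and removes 0.400 of that component C:
0.400×0.654×(1−α)×2609 = 451.56
(1−α) = 451.56/682.51 = 0.6616;  α = 0.3384.
Bypass flow = 0.3384×2609 = 882.86 kg/min.

882.9 kg/min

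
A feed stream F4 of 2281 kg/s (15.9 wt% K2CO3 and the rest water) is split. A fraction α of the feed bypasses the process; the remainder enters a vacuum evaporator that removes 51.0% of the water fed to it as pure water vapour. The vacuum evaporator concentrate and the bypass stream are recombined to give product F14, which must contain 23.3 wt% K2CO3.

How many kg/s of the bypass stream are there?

All 2281×0.159 = 362.68 kg/s of K2CO3 reaches F14, so F14 = 362.68/0.233 = 1556.6 kg/s and vapour = 724.44 kg/s.
The evaporator receives (1−α)·2281 of feed at 0.841 water and removes 0.510 of that water:
0.510×0.841×(1−α)×2281 = 724.44
(1−α) = 724.44/978.34 = 0.7405;  α = 0.2595.
Bypass flow = 0.2595×2281 = 591.98 kg/s.

592 kg/s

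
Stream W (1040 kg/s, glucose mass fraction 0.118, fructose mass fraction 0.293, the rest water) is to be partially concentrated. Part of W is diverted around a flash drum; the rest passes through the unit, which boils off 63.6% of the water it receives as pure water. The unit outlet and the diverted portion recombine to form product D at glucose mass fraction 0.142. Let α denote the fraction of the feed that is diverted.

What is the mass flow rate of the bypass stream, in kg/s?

570.8 kg/s

All 1040×0.118 = 122.72 kg/s of glucose reaches D, so D = 122.72/0.142 = 864.23 kg/s and vapour = 175.77 kg/s.
The evaporator receives (1−α)·1040 of feed at 0.589 water and removes 0.636 of that water:
0.636×0.589×(1−α)×1040 = 175.77
(1−α) = 175.77/389.59 = 0.4512;  α = 0.5488.
Bypass flow = 0.5488×1040 = 570.77 kg/s.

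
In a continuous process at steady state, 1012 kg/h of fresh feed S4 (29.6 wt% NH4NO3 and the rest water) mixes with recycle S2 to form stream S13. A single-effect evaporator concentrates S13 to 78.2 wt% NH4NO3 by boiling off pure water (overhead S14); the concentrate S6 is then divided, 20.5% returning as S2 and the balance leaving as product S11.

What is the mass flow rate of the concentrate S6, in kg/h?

481.8 kg/h

Overall NH4NO3 balance (none leaves overhead): NH4NO3 in fresh feed = NH4NO3 in product, i.e. 1012×0.296 = (1−0.205)·S6·0.782.
S6 = 299.55/(0.782×0.795) = 481.83 kg/h.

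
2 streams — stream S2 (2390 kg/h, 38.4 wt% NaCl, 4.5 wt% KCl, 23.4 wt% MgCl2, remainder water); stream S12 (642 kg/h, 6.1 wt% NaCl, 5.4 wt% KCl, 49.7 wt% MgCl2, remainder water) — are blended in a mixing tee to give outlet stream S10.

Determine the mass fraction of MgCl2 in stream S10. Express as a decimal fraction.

Total flow out = 2390 + 642 = 3032 kg/h.
MgCl2 in = 2390×0.234 + 642×0.497 = 878.33 kg/h.
MgCl2 mass fraction in S10 = 878.33/3032 = 0.290.

0.290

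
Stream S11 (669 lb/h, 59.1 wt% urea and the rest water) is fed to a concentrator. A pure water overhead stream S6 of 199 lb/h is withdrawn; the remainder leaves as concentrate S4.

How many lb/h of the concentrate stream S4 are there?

470 lb/h

Concentrate = 669 − 199 = 470 lb/h.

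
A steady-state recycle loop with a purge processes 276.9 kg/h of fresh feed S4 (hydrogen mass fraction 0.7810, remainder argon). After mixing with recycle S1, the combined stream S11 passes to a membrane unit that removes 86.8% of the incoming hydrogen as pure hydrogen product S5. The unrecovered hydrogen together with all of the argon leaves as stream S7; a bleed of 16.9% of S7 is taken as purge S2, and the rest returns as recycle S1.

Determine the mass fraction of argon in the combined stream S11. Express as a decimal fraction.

0.5963

argon enters only via S4 and leaves only via the purge: 276.9×0.219 = 0.169×(argon in S7), and the membrane unit passes all argon, so argon in S11 = argon in S7 = 358.82 kg/h.
hydrogen in S11: m_A = 276.9×0.781 + (1−0.169)·(1−0.868)·m_A, so m_A = 216.26/0.8903 = 242.9 kg/h.
S11 = 242.9 + 358.82 = 601.73 kg/h.
argon fraction in S11 = 358.82/601.73 = 0.5963.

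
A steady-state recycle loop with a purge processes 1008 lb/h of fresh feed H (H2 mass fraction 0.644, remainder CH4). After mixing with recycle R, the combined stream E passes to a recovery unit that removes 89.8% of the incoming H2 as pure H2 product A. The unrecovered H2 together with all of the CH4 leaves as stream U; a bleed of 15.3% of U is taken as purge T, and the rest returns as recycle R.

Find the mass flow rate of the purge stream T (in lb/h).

369.9 lb/h

CH4 enters only via H and leaves only via the purge: 1008×0.356 = 0.153×(CH4 in U), and the recovery unit passes all CH4, so CH4 in E = CH4 in U = 2345.4 lb/h.
H2 in E: m_A = 1008×0.644 + (1−0.153)·(1−0.898)·m_A, so m_A = 649.15/0.9136 = 710.54 lb/h.
U = (1−0.898)×710.54 + 2345.4 = 2417.9 lb/h.
Purge T = 0.153×2417.9 = 369.94 lb/h.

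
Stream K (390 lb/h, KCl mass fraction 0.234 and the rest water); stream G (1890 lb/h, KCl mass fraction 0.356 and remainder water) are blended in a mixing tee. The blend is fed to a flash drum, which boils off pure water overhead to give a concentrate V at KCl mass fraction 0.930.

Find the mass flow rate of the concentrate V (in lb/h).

KCl entering = 390×0.234 + 1890×0.356 = 764.1 lb/h.
All KCl reports to V, so V = 764.1/0.930 = 821.61 lb/h.

821.6 lb/h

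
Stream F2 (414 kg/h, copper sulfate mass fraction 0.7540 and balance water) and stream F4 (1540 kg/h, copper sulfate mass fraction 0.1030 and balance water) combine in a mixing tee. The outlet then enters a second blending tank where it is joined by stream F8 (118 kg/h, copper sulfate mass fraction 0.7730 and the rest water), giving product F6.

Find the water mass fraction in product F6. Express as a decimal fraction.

Overall, product flow = 2072 kg/h.
water in = 414×0.246 + 1540×0.897 + 118×0.227 = 1510 kg/h.
water fraction in F6 = 0.7288.

0.7288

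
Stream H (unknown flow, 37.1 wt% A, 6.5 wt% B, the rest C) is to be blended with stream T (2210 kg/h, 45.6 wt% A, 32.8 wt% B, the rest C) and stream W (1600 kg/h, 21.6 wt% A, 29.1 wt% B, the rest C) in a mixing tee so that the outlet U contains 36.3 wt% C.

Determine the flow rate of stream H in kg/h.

Let H be the unknown flow. Total out = 3810 + H.
C balance: 1266.2 + 0.564·H = 0.363·(3810 + H)
(0.564 − 0.363)·H = 0.363×3810 − 1266.2 = 116.87
H = 116.87 / 0.201 = 581.44 kg/h

581.4 kg/h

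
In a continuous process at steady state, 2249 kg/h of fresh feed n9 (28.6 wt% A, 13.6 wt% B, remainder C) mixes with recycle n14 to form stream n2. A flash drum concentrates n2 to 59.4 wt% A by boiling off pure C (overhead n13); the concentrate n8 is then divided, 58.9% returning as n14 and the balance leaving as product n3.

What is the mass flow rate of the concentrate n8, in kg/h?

2635 kg/h

Overall A balance (none leaves overhead): A in fresh feed = A in product, i.e. 2249×0.286 = (1−0.589)·n8·0.594.
n8 = 643.21/(0.594×0.411) = 2634.7 kg/h.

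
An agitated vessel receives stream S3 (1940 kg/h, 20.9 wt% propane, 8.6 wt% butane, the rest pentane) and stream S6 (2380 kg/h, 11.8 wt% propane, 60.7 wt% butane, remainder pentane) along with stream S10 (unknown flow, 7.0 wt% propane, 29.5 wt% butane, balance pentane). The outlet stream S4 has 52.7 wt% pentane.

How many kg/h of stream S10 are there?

Let S10 be the unknown flow. Total out = 4320 + S10.
pentane balance: 2022.2 + 0.635·S10 = 0.527·(4320 + S10)
(0.635 − 0.527)·S10 = 0.527×4320 − 2022.2 = 254.44
S10 = 254.44 / 0.108 = 2355.9 kg/h

2356 kg/h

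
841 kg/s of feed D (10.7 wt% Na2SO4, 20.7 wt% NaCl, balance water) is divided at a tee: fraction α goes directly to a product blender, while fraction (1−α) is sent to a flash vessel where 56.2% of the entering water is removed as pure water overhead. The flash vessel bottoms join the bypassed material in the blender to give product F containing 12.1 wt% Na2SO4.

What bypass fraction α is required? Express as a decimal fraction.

0.700

All 841×0.107 = 89.987 kg/s of Na2SO4 reaches F, so F = 89.987/0.121 = 743.69 kg/s and vapour = 97.306 kg/s.
The evaporator receives (1−α)·841 of feed at 0.686 water and removes 0.562 of that water:
0.562×0.686×(1−α)×841 = 97.306
(1−α) = 97.306/324.23 = 0.3001;  α = 0.6999.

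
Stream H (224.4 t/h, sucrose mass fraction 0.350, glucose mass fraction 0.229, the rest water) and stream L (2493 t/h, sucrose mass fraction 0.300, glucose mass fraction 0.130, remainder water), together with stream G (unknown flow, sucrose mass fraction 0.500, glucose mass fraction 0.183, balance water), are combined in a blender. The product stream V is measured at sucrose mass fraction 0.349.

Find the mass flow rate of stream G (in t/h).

807.5 t/h

Let G be the unknown flow. Total out = 2717.4 + G.
sucrose balance: 826.44 + 0.500·G = 0.349·(2717.4 + G)
(0.500 − 0.349)·G = 0.349×2717.4 − 826.44 = 121.93
G = 121.93 / 0.151 = 807.5 t/h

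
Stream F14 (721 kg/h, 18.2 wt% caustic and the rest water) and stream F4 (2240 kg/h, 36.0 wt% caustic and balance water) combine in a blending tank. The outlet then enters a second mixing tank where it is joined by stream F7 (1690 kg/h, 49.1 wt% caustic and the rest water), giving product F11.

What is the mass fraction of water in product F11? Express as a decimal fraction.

Overall, product flow = 4651 kg/h.
water in = 721×0.818 + 2240×0.640 + 1690×0.509 = 2883.6 kg/h.
water fraction in F11 = 0.620.

0.620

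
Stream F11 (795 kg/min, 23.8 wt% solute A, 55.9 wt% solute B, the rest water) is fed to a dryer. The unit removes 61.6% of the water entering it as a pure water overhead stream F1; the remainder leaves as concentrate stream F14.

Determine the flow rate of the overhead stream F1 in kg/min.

water entering = 795×0.203 = 161.39 kg/min; overhead removed = 0.616×161.39 = 99.413 kg/min.

99.41 kg/min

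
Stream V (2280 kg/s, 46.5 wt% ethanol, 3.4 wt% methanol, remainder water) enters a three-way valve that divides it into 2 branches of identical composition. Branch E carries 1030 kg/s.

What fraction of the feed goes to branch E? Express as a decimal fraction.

0.452

Fraction to E = 1030/2280 = 0.4518.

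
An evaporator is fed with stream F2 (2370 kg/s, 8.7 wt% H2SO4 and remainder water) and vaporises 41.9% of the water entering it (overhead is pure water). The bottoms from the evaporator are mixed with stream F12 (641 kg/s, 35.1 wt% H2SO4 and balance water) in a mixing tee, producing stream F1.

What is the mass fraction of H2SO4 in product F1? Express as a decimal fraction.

Vapour removed = 0.419×0.913×2370 = 906.64 kg/s; concentrate = 1463.4 kg/s.
H2SO4 reaching the mixer = 206.19 (from concentrate) + 641×0.351 = 431.18 kg/s.
Product flow = 1463.4 + 641 = 2104.4 kg/s; H2SO4 fraction = 0.2049.

0.2049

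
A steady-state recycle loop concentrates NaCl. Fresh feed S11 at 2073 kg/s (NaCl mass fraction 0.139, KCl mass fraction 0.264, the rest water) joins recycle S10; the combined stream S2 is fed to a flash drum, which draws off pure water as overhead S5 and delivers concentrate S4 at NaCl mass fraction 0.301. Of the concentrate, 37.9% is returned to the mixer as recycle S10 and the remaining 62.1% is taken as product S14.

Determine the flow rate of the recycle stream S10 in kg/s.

584.2 kg/s

Overall NaCl balance (none leaves overhead): NaCl in fresh feed = NaCl in product, i.e. 2073×0.139 = (1−0.379)·S4·0.301.
S4 = 288.15/(0.301×0.621) = 1541.5 kg/s.
Recycle S10 = 0.379×1541.5 = 584.25 kg/s.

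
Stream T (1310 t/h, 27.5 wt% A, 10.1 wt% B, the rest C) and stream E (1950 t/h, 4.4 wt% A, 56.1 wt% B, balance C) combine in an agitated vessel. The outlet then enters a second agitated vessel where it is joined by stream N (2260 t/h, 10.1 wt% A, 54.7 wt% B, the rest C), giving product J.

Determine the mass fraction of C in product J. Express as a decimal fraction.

0.432

Overall, product flow = 5520 t/h.
C in = 1310×0.624 + 1950×0.395 + 2260×0.352 = 2383.2 t/h.
C fraction in J = 0.432.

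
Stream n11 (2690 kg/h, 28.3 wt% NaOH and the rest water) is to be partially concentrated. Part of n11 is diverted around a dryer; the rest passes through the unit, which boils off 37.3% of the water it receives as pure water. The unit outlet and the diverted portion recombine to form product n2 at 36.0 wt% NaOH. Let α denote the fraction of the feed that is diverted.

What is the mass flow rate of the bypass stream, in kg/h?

All 2690×0.283 = 761.27 kg/h of NaOH reaches n2, so n2 = 761.27/0.360 = 2114.6 kg/h and vapour = 575.36 kg/h.
The evaporator receives (1−α)·2690 of feed at 0.717 water and removes 0.373 of that water:
0.373×0.717×(1−α)×2690 = 575.36
(1−α) = 575.36/719.42 = 0.7998;  α = 0.2002.
Bypass flow = 0.2002×2690 = 538.64 kg/h.

538.6 kg/h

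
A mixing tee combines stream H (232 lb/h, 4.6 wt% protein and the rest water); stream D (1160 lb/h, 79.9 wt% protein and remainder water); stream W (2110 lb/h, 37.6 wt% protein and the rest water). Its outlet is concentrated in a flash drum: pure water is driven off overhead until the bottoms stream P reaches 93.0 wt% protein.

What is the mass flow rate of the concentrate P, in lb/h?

1861 lb/h

protein entering = 232×0.046 + 1160×0.799 + 2110×0.376 = 1730.9 lb/h.
All protein reports to P, so P = 1730.9/0.930 = 1861.2 lb/h.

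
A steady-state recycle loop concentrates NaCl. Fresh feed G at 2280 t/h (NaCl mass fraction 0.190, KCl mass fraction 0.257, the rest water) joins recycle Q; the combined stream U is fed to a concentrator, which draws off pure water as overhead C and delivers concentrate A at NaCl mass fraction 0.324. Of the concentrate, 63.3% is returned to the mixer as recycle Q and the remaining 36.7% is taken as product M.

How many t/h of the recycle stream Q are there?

2306 t/h

Overall NaCl balance (none leaves overhead): NaCl in fresh feed = NaCl in product, i.e. 2280×0.190 = (1−0.633)·A·0.324.
A = 433.2/(0.324×0.367) = 3643.2 t/h.
Recycle Q = 0.633×3643.2 = 2306.1 t/h.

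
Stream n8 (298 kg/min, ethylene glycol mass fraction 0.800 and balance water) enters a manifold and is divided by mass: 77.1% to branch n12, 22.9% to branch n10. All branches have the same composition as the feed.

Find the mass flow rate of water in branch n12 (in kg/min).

Branch n12 total = 0.771×298 = 229.76 kg/min.
water in n12 = 0.200×229.76 = 45.952 kg/min.

45.95 kg/min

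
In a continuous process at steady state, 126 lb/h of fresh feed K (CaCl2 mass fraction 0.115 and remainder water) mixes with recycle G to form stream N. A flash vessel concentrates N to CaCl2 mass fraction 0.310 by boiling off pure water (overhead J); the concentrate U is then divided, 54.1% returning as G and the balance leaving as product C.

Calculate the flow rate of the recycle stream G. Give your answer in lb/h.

55.09 lb/h

Overall CaCl2 balance (none leaves overhead): CaCl2 in fresh feed = CaCl2 in product, i.e. 126×0.115 = (1−0.541)·U·0.310.
U = 14.49/(0.310×0.459) = 101.83 lb/h.
Recycle G = 0.541×101.83 = 55.092 lb/h.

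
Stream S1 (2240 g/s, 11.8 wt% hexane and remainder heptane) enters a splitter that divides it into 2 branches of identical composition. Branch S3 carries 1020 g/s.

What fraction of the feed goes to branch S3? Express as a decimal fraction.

Fraction to S3 = 1020/2240 = 0.4554.

0.455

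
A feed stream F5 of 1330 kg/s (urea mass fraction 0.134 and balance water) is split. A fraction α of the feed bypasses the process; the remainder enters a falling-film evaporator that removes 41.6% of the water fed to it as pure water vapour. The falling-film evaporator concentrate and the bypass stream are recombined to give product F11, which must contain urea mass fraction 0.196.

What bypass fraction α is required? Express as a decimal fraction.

All 1330×0.134 = 178.22 kg/s of urea reaches F11, so F11 = 178.22/0.196 = 909.29 kg/s and vapour = 420.71 kg/s.
The evaporator receives (1−α)·1330 of feed at 0.866 water and removes 0.416 of that water:
0.416×0.866×(1−α)×1330 = 420.71
(1−α) = 420.71/479.14 = 0.8781;  α = 0.1219.

0.122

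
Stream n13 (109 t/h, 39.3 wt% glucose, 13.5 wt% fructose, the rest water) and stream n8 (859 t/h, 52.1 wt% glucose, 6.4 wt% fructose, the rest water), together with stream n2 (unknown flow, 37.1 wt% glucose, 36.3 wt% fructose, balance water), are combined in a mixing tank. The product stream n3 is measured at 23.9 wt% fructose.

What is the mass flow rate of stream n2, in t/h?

1304 t/h

Let n2 be the unknown flow. Total out = 968 + n2.
fructose balance: 69.691 + 0.363·n2 = 0.239·(968 + n2)
(0.363 − 0.239)·n2 = 0.239×968 − 69.691 = 161.66
n2 = 161.66 / 0.124 = 1303.7 t/h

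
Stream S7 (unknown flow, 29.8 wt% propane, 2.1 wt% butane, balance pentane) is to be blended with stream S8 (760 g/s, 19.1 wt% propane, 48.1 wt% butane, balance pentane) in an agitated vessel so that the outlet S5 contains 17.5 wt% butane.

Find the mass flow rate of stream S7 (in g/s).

Let S7 be the unknown flow. Total out = 760 + S7.
butane balance: 365.56 + 0.021·S7 = 0.175·(760 + S7)
(0.021 − 0.175)·S7 = 0.175×760 − 365.56 = -232.56
S7 = -232.56 / -0.154 = 1510.1 g/s

1510 g/s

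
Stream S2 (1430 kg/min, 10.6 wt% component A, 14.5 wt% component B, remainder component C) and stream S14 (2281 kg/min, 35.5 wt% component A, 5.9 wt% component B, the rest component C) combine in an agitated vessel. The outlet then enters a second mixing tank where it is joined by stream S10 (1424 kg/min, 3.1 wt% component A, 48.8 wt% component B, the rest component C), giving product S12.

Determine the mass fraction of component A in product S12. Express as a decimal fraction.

Overall, product flow = 5135 kg/min.
component A in = 1430×0.106 + 2281×0.355 + 1424×0.031 = 1005.5 kg/min.
component A fraction in S12 = 0.196.

0.196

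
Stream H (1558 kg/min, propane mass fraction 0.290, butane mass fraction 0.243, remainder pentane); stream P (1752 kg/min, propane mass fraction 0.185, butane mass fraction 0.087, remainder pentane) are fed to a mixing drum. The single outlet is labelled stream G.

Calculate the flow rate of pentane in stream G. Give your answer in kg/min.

2003 kg/min

pentane out = pentane in = 1558×0.467 + 1752×0.728 = 2003 kg/min.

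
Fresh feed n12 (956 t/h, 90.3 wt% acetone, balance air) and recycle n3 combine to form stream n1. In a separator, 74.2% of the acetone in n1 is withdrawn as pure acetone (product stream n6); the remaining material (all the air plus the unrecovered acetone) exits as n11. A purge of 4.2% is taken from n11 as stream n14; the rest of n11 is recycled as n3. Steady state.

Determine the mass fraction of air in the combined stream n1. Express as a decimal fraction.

0.6582

air enters only via n12 and leaves only via the purge: 956×0.097 = 0.042×(air in n11), and the separator passes all air, so air in n1 = air in n11 = 2207.9 t/h.
acetone in n1: m_A = 956×0.903 + (1−0.042)·(1−0.742)·m_A, so m_A = 863.27/0.7528 = 1146.7 t/h.
n1 = 1146.7 + 2207.9 = 3354.6 t/h.
air fraction in n1 = 2207.9/3354.6 = 0.6582.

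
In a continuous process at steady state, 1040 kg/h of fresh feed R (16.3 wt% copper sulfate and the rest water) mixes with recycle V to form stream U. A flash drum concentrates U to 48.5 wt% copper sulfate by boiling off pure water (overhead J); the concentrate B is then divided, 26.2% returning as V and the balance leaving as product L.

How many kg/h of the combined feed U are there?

1164 kg/h

Overall copper sulfate balance (none leaves overhead): copper sulfate in fresh feed = copper sulfate in product, i.e. 1040×0.163 = (1−0.262)·B·0.485.
B = 169.52/(0.485×0.738) = 473.61 kg/h.
Recycle V = 0.262×473.61 = 124.09 kg/h.
Combined feed U = 1040 + 124.09 = 1164.1 kg/h.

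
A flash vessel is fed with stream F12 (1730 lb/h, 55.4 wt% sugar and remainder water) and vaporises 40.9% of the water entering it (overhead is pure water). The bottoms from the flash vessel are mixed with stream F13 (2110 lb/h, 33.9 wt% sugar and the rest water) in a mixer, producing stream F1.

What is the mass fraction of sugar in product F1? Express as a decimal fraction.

Vapour removed = 0.409×0.446×1730 = 315.58 lb/h; concentrate = 1414.4 lb/h.
sugar reaching the mixer = 958.42 (from concentrate) + 2110×0.339 = 1673.7 lb/h.
Product flow = 1414.4 + 2110 = 3524.4 lb/h; sugar fraction = 0.475.

0.475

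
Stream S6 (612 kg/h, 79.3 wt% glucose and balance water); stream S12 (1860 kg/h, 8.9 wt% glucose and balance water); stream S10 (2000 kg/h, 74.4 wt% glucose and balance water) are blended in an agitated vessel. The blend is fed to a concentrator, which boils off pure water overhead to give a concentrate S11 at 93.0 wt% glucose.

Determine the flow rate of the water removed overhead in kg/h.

glucose entering = 612×0.793 + 1860×0.089 + 2000×0.744 = 2138.9 kg/h.
All glucose reports to S11, so S11 = 2138.9/0.930 = 2299.8 kg/h.
Total feed = 4472 kg/h; overhead = 4472 − 2299.8 = 2172.2 kg/h.

2172 kg/h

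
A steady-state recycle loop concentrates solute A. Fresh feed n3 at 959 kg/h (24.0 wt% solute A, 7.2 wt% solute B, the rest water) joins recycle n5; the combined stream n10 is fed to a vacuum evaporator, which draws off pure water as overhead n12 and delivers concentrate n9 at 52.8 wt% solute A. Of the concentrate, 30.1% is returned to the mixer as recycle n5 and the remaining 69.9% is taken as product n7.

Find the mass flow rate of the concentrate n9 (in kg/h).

Overall solute A balance (none leaves overhead): solute A in fresh feed = solute A in product, i.e. 959×0.240 = (1−0.301)·n9·0.528.
n9 = 230.16/(0.528×0.699) = 623.62 kg/h.

623.6 kg/h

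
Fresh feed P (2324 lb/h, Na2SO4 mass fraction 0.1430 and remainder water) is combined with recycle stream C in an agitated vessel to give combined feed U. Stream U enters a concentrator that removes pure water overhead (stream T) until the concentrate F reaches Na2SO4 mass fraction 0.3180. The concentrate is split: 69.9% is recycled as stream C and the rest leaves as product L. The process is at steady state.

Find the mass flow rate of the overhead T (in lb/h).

Overall Na2SO4 balance (none leaves overhead): Na2SO4 in fresh feed = Na2SO4 in product, i.e. 2324×0.143 = (1−0.699)·F·0.318.
F = 332.33/(0.318×0.301) = 3472 lb/h.
Recycle C = 0.699×3472 = 2426.9 lb/h.
Combined feed U = 2324 + 2426.9 = 4750.9 lb/h.
Overhead T = U − F = 4750.9 − 3472 = 1278.9 lb/h.

1279 lb/h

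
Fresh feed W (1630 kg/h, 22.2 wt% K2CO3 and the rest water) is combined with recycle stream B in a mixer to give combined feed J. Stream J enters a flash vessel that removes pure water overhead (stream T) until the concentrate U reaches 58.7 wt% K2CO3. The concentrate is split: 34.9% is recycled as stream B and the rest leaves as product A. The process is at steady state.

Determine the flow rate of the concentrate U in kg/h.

Overall K2CO3 balance (none leaves overhead): K2CO3 in fresh feed = K2CO3 in product, i.e. 1630×0.222 = (1−0.349)·U·0.587.
U = 361.86/(0.587×0.651) = 946.94 kg/h.

946.9 kg/h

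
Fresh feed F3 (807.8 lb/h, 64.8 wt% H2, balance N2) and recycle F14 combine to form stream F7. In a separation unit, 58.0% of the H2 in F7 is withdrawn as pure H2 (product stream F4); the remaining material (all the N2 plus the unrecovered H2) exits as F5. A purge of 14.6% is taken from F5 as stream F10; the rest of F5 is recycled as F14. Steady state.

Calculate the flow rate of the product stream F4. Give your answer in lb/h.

473.4 lb/h

H2 in F7: m_A = 807.8×0.648 + (1−0.146)·(1−0.580)·m_A, so m_A = 523.45/0.6413 = 816.21 lb/h.
Product F4 = 0.580×816.21 = 473.4 lb/h.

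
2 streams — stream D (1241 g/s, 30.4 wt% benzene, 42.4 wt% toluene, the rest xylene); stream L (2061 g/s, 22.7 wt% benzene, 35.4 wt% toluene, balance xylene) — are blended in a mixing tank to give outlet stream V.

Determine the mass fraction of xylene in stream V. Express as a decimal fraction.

0.3638

Total flow out = 1241 + 2061 = 3302 g/s.
xylene in = 1241×0.272 + 2061×0.419 = 1201.1 g/s.
xylene mass fraction in V = 1201.1/3302 = 0.3638.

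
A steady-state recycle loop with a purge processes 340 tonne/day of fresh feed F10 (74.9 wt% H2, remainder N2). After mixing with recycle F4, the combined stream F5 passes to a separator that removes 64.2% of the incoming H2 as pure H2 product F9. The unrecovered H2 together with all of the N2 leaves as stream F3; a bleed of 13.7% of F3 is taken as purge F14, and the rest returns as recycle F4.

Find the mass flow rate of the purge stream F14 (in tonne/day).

N2 enters only via F10 and leaves only via the purge: 340×0.251 = 0.137×(N2 in F3), and the separator passes all N2, so N2 in F5 = N2 in F3 = 622.92 tonne/day.
H2 in F5: m_A = 340×0.749 + (1−0.137)·(1−0.642)·m_A, so m_A = 254.66/0.6910 = 368.51 tonne/day.
F3 = (1−0.642)×368.51 + 622.92 = 754.85 tonne/day.
Purge F14 = 0.137×754.85 = 103.41 tonne/day.

103.4 tonne/day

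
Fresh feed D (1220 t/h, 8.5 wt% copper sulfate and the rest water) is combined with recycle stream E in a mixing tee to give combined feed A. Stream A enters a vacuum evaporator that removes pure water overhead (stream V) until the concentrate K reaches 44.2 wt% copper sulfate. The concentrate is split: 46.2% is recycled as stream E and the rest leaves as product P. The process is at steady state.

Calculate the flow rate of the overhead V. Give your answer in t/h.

Overall copper sulfate balance (none leaves overhead): copper sulfate in fresh feed = copper sulfate in product, i.e. 1220×0.085 = (1−0.462)·K·0.442.
K = 103.7/(0.442×0.538) = 436.09 t/h.
Recycle E = 0.462×436.09 = 201.47 t/h.
Combined feed A = 1220 + 201.47 = 1421.5 t/h.
Overhead V = A − K = 1421.5 − 436.09 = 985.38 t/h.

985.4 t/h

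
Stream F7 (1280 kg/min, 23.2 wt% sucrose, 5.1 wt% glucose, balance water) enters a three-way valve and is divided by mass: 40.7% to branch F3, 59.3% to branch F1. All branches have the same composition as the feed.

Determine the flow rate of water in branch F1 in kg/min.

544.2 kg/min

Branch F1 total = 0.593×1280 = 759.04 kg/min.
water in F1 = 0.717×759.04 = 544.23 kg/min.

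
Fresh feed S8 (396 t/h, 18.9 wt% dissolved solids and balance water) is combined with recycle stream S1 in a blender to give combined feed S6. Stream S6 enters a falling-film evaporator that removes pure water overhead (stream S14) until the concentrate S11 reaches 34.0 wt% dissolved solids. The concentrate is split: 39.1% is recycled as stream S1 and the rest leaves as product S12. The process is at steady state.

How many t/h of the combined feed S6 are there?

Overall dissolved solids balance (none leaves overhead): dissolved solids in fresh feed = dissolved solids in product, i.e. 396×0.189 = (1−0.391)·S11·0.340.
S11 = 74.844/(0.340×0.609) = 361.46 t/h.
Recycle S1 = 0.391×361.46 = 141.33 t/h.
Combined feed S6 = 396 + 141.33 = 537.33 t/h.

537.3 t/h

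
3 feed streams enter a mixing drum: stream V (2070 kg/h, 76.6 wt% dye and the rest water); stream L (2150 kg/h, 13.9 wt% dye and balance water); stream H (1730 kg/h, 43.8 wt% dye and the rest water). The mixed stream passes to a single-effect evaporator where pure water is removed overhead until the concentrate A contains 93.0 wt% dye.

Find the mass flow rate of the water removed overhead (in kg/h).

dye entering = 2070×0.766 + 2150×0.139 + 1730×0.438 = 2642.2 kg/h.
All dye reports to A, so A = 2642.2/0.930 = 2841.1 kg/h.
Total feed = 5950 kg/h; overhead = 5950 − 2841.1 = 3108.9 kg/h.

3109 kg/h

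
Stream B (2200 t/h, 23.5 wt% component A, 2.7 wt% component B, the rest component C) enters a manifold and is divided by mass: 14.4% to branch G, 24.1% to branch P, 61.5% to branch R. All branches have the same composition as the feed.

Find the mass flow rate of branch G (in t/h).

316.8 t/h

Branch G flow = 0.144×2200 = 316.8 t/h.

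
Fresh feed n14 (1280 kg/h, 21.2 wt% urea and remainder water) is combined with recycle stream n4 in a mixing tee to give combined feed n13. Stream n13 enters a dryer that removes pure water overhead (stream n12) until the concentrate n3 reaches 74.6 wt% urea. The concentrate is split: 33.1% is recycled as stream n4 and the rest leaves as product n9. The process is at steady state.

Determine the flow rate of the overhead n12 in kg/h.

916.2 kg/h

Overall urea balance (none leaves overhead): urea in fresh feed = urea in product, i.e. 1280×0.212 = (1−0.331)·n3·0.746.
n3 = 271.36/(0.746×0.669) = 543.73 kg/h.
Recycle n4 = 0.331×543.73 = 179.97 kg/h.
Combined feed n13 = 1280 + 179.97 = 1460 kg/h.
Overhead n12 = n13 − n3 = 1460 − 543.73 = 916.25 kg/h.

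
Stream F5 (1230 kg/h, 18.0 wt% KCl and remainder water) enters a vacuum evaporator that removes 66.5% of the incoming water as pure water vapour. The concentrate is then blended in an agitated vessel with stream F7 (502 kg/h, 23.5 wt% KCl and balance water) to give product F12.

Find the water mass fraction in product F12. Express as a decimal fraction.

0.680

Vapour removed = 0.665×0.820×1230 = 670.72 kg/h; concentrate = 559.28 kg/h.
water reaching the mixer = 337.88 (from concentrate) + 502×0.765 = 721.91 kg/h.
Product flow = 559.28 + 502 = 1061.3 kg/h; water fraction = 0.680.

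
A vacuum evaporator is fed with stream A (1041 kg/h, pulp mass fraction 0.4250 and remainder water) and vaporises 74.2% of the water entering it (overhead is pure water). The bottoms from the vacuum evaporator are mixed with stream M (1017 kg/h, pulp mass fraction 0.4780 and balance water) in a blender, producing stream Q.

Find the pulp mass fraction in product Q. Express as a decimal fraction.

0.5754

Vapour removed = 0.742×0.575×1041 = 444.14 kg/h; concentrate = 596.86 kg/h.
pulp reaching the mixer = 442.43 (from concentrate) + 1017×0.478 = 928.55 kg/h.
Product flow = 596.86 + 1017 = 1613.9 kg/h; pulp fraction = 0.5754.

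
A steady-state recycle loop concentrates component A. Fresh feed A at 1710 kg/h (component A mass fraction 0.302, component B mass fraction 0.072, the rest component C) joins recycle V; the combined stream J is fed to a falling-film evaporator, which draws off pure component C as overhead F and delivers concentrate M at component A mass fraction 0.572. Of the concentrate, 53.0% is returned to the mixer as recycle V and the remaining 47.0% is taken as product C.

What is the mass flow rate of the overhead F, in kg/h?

807.2 kg/h

Overall component A balance (none leaves overhead): component A in fresh feed = component A in product, i.e. 1710×0.302 = (1−0.530)·M·0.572.
M = 516.42/(0.572×0.470) = 1920.9 kg/h.
Recycle V = 0.530×1920.9 = 1018.1 kg/h.
Combined feed J = 1710 + 1018.1 = 2728.1 kg/h.
Overhead F = J − M = 2728.1 − 1920.9 = 807.17 kg/h.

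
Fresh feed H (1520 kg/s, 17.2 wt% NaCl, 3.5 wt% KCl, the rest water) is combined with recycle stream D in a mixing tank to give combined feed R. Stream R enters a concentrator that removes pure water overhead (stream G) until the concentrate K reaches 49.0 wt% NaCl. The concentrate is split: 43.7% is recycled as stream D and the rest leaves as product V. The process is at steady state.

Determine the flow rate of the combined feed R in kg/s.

Overall NaCl balance (none leaves overhead): NaCl in fresh feed = NaCl in product, i.e. 1520×0.172 = (1−0.437)·K·0.490.
K = 261.44/(0.490×0.563) = 947.69 kg/s.
Recycle D = 0.437×947.69 = 414.14 kg/s.
Combined feed R = 1520 + 414.14 = 1934.1 kg/s.

1934 kg/s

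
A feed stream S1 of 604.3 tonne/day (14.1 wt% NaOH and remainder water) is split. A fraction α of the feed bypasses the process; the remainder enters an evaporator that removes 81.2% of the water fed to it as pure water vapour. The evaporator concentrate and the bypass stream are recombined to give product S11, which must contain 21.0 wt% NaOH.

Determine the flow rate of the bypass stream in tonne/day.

319.6 tonne/day

All 604.3×0.141 = 85.206 tonne/day of NaOH reaches S11, so S11 = 85.206/0.210 = 405.74 tonne/day and vapour = 198.56 tonne/day.
The evaporator receives (1−α)·604.3 of feed at 0.859 water and removes 0.812 of that water:
0.812×0.859×(1−α)×604.3 = 198.56
(1−α) = 198.56/421.5 = 0.4711;  α = 0.5289.
Bypass flow = 0.5289×604.3 = 319.64 tonne/day.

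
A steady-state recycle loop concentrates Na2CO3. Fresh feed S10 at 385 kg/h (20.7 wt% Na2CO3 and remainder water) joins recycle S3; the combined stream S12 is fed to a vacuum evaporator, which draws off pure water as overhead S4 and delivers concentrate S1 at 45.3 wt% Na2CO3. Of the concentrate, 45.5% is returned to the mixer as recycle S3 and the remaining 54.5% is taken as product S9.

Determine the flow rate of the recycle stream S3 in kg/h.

Overall Na2CO3 balance (none leaves overhead): Na2CO3 in fresh feed = Na2CO3 in product, i.e. 385×0.207 = (1−0.455)·S1·0.453.
S1 = 79.695/(0.453×0.545) = 322.8 kg/h.
Recycle S3 = 0.455×322.8 = 146.87 kg/h.

146.9 kg/h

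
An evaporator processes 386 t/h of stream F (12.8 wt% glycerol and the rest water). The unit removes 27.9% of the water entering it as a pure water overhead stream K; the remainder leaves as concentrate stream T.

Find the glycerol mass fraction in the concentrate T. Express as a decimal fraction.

glycerol is not removed: 386×0.128 = 49.408 t/h of glycerol enters T.
water entering = 386×0.872 = 336.59 t/h; overhead removed = 0.279×336.59 = 93.909 t/h.
Concentrate = 386 − 93.909 = 292.09 t/h.
Mass fraction = 49.408/292.09 = 0.169.

0.169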